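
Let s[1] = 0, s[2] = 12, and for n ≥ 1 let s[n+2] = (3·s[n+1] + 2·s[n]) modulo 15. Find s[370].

We have s[1] = 0,  s[2] = 12,  s[3] = 6,  s[4] = 12,  s[5] = 3,  s[6] = 3,  s[7] = 0,  s[8] = 6,  s[9] = 3,  s[10] = 6,  s[11] = 9,  s[12] = 9,  s[13] = 0,  s[14] = 3,  s[15] = 9,  s[16] = 3,  s[17] = 12,  s[18] = 12,  s[19] = 0,  s[20] = 9,  s[21] = 12,  s[22] = 9,  s[23] = 6,  s[24] = 6,  s[25] = 0,  s[26] = 12.
The sequence repeats with period 24.
(370 - 1) mod 24 = 9, so s[370] = s[10] = 6.

6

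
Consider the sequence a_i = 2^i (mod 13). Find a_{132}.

a_0 = 1,  a_1 = 2,  a_2 = 4,  a_3 = 8,  a_4 = 3,  a_5 = 6,  a_6 = 12,  a_7 = 11,  a_8 = 9,  a_9 = 5,  a_{10} = 10,  a_{11} = 7,  a_{12} = 1.
Since a_{12} = a_0 = 1, the sequence is periodic with period 12.
(132 - 0) mod 12 = 0, so a_{132} = a_0 = 1.

1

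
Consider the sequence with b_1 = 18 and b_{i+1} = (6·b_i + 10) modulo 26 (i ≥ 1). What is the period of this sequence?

Computing terms: b_1 = 18,  b_2 = 14,  b_3 = 16,  b_4 = 2,  b_5 = 22,  b_6 = 12,  b_7 = 4,  b_8 = 8,  b_9 = 6,  b_{10} = 20,  b_{11} = 0,  b_{12} = 10,  b_{13} = 18.
Since b_{13} = b_1 = 18, the sequence is periodic with period 12.

12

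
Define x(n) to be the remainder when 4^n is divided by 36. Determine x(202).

4

x(0) = 1; x(1) = 4; x(2) = 16; x(3) = 28; x(4) = 4.
Since x(4) = x(1) = 4, the sequence is eventually periodic: after a pre-period of length 1 it cycles with period 3.
For n ≥ 1, x(n) depends only on (n - 1) mod 3. (202 - 1) mod 3 = 0, so x(202) = x(1) = 4.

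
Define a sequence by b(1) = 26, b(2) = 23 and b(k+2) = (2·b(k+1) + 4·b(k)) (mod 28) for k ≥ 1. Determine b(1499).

Listing terms: b(1) = 26, b(2) = 23, b(3) = 10, b(4) = 0, b(5) = 12, b(6) = 24, b(7) = 12, b(8) = 8, b(9) = 8, b(10) = 20, b(11) = 16, b(12) = 0, b(13) = 8, b(14) = 16, b(15) = 8, b(16) = 24, b(17) = 24, b(18) = 4, b(19) = 20, b(20) = 0, b(21) = 24, b(22) = 20, b(23) = 24, b(24) = 16, b(25) = 16, b(26) = 12, b(27) = 4, b(28) = 0, b(29) = 16, b(30) = 4, b(31) = 16, b(32) = 20, b(33) = 20, b(34) = 8, b(35) = 12, b(36) = 0, b(37) = 20, b(38) = 12, b(39) = 20, b(40) = 4, b(41) = 4, b(42) = 24, b(43) = 8, b(44) = 0, b(45) = 4, b(46) = 8, b(47) = 4, b(48) = 12, b(49) = 12, b(50) = 16, b(51) = 24, b(52) = 0, b(53) = 12.
Since (b(52), b(53)) = (b(4), b(5)) = (0, 12) (two consecutive terms determine the rest), the sequence is eventually periodic: after a pre-period of length 3 it cycles with period 48.
For k ≥ 4, b(k) depends only on (k - 4) mod 48. (1499 - 4) mod 48 = 7, so b(1499) = b(11) = 16.

16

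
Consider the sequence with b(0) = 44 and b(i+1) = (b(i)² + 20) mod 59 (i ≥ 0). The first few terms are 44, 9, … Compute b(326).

We have b(0) = 44; b(1) = 9; b(2) = 42; b(3) = 14; b(4) = 39; b(5) = 7; b(6) = 10; b(7) = 2; b(8) = 24; b(9) = 6; b(10) = 56; b(11) = 29; b(12) = 35; b(13) = 6.
Since b(13) = b(9) = 6, the sequence is eventually periodic: after a pre-period of length 9 it cycles with period 4.
For i ≥ 9, b(i) depends only on (i - 9) mod 4. (326 - 9) mod 4 = 1, so b(326) = b(10) = 56.

56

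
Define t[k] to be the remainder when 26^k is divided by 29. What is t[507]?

We have t[1] = 26; t[2] = 9; t[3] = 2; t[4] = 23; t[5] = 18; t[6] = 4; t[7] = 17; t[8] = 7; t[9] = 8; t[10] = 5; t[11] = 14; t[12] = 16; t[13] = 10; t[14] = 28; t[15] = 3; t[16] = 20; t[17] = 27; t[18] = 6; t[19] = 11; t[20] = 25; t[21] = 12; t[22] = 22; t[23] = 21; t[24] = 24; t[25] = 15; t[26] = 13; t[27] = 19; t[28] = 1; t[29] = 26.
Since t[29] = t[1] = 26, the sequence is periodic with period 28.
So t[507] = t[1 + ((507-1) mod 28)] = t[3] = 2.

2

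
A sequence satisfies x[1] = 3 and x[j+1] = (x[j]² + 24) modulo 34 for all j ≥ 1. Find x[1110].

x[1] = 3,  x[2] = 33,  x[3] = 25,  x[4] = 3.
Since x[4] = x[1] = 3, the sequence is periodic with period 3.
(1110 - 1) mod 3 = 2, so x[1110] = x[3] = 25.

25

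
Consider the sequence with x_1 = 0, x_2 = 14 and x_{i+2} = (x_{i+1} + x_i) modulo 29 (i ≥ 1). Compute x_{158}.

28

Listing terms: x_1 = 0, x_2 = 14, x_3 = 14, x_4 = 28, x_5 = 13, x_6 = 12, x_7 = 25, x_8 = 8, x_9 = 4, x_{10} = 12, x_{11} = 16, x_{12} = 28, x_{13} = 15, x_{14} = 14, x_{15} = 0, x_{16} = 14.
The sequence repeats with period 14.
So x_{158} = x_{1 + ((158-1) mod 14)} = x_4 = 28.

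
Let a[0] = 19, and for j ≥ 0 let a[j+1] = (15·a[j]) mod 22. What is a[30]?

19

Listing terms: a[0] = 19; a[1] = 21; a[2] = 7; a[3] = 17; a[4] = 13; a[5] = 19.
Since a[5] = a[0] = 19, the sequence is periodic with period 5.
(30 - 0) mod 5 = 0, so a[30] = a[0] = 19.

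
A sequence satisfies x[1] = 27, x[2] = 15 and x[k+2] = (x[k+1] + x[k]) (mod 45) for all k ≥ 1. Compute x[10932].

Computing terms: x[1] = 27,  x[2] = 15,  x[3] = 42,  x[4] = 12,  x[5] = 9,  x[6] = 21,  x[7] = 30,  x[8] = 6,  x[9] = 36,  x[10] = 42,  x[11] = 33,  x[12] = 30,  x[13] = 18,  x[14] = 3,  x[15] = 21,  x[16] = 24,  x[17] = 0,  x[18] = 24,  x[19] = 24,  x[20] = 3,  x[21] = 27,  x[22] = 30,  x[23] = 12,  x[24] = 42,  x[25] = 9,  x[26] = 6,  x[27] = 15,  x[28] = 21,  x[29] = 36,  x[30] = 12,  x[31] = 3,  x[32] = 15,  x[33] = 18,  x[34] = 33,  x[35] = 6,  x[36] = 39,  x[37] = 0,  x[38] = 39,  x[39] = 39,  x[40] = 33,  x[41] = 27,  x[42] = 15.
The sequence repeats with period 40.
So x[10932] = x[1 + ((10932-1) mod 40)] = x[12] = 30.

30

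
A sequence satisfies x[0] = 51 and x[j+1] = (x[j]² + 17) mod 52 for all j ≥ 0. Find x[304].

17

Computing terms: x[0] = 51; x[1] = 18; x[2] = 29; x[3] = 26; x[4] = 17; x[5] = 46; x[6] = 1; x[7] = 18.
Since x[7] = x[1] = 18, the sequence is eventually periodic: after a pre-period of length 1 it cycles with period 6.
For j ≥ 1, x[j] depends only on (j - 1) mod 6. (304 - 1) mod 6 = 3, so x[304] = x[4] = 17.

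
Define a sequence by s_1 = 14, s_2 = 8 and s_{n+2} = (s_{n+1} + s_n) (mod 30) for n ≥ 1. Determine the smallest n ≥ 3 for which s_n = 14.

7

Listing terms: s_1 = 14, s_2 = 8, s_3 = 22, s_4 = 0, s_5 = 22, s_6 = 22, s_7 = 14, s_8 = 6, s_9 = 20, s_{10} = 26, s_{11} = 16, s_{12} = 12, s_{13} = 28, s_{14} = 10, s_{15} = 8, s_{16} = 18, s_{17} = 26, s_{18} = 14, s_{19} = 10, s_{20} = 24, s_{21} = 4, s_{22} = 28, s_{23} = 2, s_{24} = 0, s_{25} = 2, s_{26} = 2, s_{27} = 4, s_{28} = 6, s_{29} = 10, s_{30} = 16, s_{31} = 26, s_{32} = 12, s_{33} = 8, s_{34} = 20, s_{35} = 28, s_{36} = 18, s_{37} = 16, s_{38} = 4, s_{39} = 20, s_{40} = 24, s_{41} = 14, s_{42} = 8.
The sequence repeats with period 40.
The value 14 first appears (with n ≥ 3) at s_7.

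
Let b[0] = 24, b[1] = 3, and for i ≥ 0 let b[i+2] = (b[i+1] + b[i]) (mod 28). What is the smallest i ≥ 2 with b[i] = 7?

7

Computing terms: b[0] = 24, b[1] = 3, b[2] = 27, b[3] = 2, b[4] = 1, b[5] = 3, b[6] = 4, b[7] = 7, b[8] = 11, b[9] = 18, b[10] = 1, b[11] = 19, b[12] = 20, b[13] = 11, b[14] = 3, b[15] = 14, b[16] = 17, b[17] = 3, b[18] = 20, b[19] = 23, b[20] = 15, b[21] = 10, b[22] = 25, b[23] = 7, b[24] = 4, b[25] = 11, b[26] = 15, b[27] = 26, b[28] = 13, b[29] = 11, b[30] = 24, b[31] = 7, b[32] = 3, b[33] = 10, b[34] = 13, b[35] = 23, b[36] = 8, b[37] = 3, b[38] = 11, b[39] = 14, b[40] = 25, b[41] = 11, b[42] = 8, b[43] = 19, b[44] = 27, b[45] = 18, b[46] = 17, b[47] = 7, b[48] = 24, b[49] = 3.
The sequence repeats with period 48.
The value 7 first appears (with i ≥ 2) at b[7].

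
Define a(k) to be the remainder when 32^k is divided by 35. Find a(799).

Listing terms: a(0) = 1, a(1) = 32, a(2) = 9, a(3) = 8, a(4) = 11, a(5) = 2, a(6) = 29, a(7) = 18, a(8) = 16, a(9) = 22, a(10) = 4, a(11) = 23, a(12) = 1.
The sequence repeats with period 12.
So a(799) = a(0 + ((799-0) mod 12)) = a(7) = 18.

18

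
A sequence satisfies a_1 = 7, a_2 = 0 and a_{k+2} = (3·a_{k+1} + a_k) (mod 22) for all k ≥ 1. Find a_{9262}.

11

a_1 = 7, a_2 = 0, a_3 = 7, a_4 = 21, a_5 = 4, a_6 = 11, a_7 = 15, a_8 = 12, a_9 = 7, a_{10} = 11, a_{11} = 18, a_{12} = 21, a_{13} = 15, a_{14} = 0, a_{15} = 15, a_{16} = 1, a_{17} = 18, a_{18} = 11, a_{19} = 7, a_{20} = 10, a_{21} = 15, a_{22} = 11, a_{23} = 4, a_{24} = 1, a_{25} = 7, a_{26} = 0.
Since (a_{25}, a_{26}) = (a_1, a_2) = (7, 0) (two consecutive terms determine the rest), the sequence is periodic with period 24.
So a_{9262} = a_{1 + ((9262-1) mod 24)} = a_{22} = 11.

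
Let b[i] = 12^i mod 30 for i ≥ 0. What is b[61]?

Computing terms: b[0] = 1, b[1] = 12, b[2] = 24, b[3] = 18, b[4] = 6, b[5] = 12.
Since b[5] = b[1] = 12, the sequence is eventually periodic: after a pre-period of length 1 it cycles with period 4.
For i ≥ 1, b[i] depends only on (i - 1) mod 4. (61 - 1) mod 4 = 0, so b[61] = b[1] = 12.

12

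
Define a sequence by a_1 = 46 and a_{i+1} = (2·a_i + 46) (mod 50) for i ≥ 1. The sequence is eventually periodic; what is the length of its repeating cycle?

We have a_1 = 46,  a_2 = 38,  a_3 = 22,  a_4 = 40,  a_5 = 26,  a_6 = 48,  a_7 = 42,  a_8 = 30,  a_9 = 6,  a_{10} = 8,  a_{11} = 12,  a_{12} = 20,  a_{13} = 36,  a_{14} = 18,  a_{15} = 32,  a_{16} = 10,  a_{17} = 16,  a_{18} = 28,  a_{19} = 2,  a_{20} = 0,  a_{21} = 46.
Since a_{21} = a_1 = 46, the sequence is periodic with period 20.

20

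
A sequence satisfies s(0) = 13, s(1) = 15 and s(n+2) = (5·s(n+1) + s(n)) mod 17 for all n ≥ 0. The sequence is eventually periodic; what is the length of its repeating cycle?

Computing terms: s(0) = 13, s(1) = 15, s(2) = 3, s(3) = 13, s(4) = 0, s(5) = 13, s(6) = 14, s(7) = 15, s(8) = 4, s(9) = 1, s(10) = 9, s(11) = 12, s(12) = 1, s(13) = 0, s(14) = 1, s(15) = 5, s(16) = 9, s(17) = 16, s(18) = 4, s(19) = 2, s(20) = 14, s(21) = 4, s(22) = 0, s(23) = 4, s(24) = 3, s(25) = 2, s(26) = 13, s(27) = 16, s(28) = 8, s(29) = 5, s(30) = 16, s(31) = 0, s(32) = 16, s(33) = 12, s(34) = 8, s(35) = 1, s(36) = 13, s(37) = 15.
The sequence repeats with period 36.

36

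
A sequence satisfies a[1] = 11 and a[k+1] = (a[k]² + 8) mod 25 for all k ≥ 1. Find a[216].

9

Listing terms: a[1] = 11, a[2] = 4, a[3] = 24, a[4] = 9, a[5] = 14, a[6] = 4.
Since a[6] = a[2] = 4, the sequence is eventually periodic: after a pre-period of length 1 it cycles with period 4.
For k ≥ 2, a[k] depends only on (k - 2) mod 4. (216 - 2) mod 4 = 2, so a[216] = a[4] = 9.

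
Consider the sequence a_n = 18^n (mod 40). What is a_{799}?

32

We have a_0 = 1; a_1 = 18; a_2 = 4; a_3 = 32; a_4 = 16; a_5 = 8; a_6 = 24; a_7 = 32.
Since a_7 = a_3 = 32, the sequence is eventually periodic: after a pre-period of length 3 it cycles with period 4.
For n ≥ 3, a_n depends only on (n - 3) mod 4. (799 - 3) mod 4 = 0, so a_{799} = a_3 = 32.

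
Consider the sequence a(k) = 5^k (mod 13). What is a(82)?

We have a(1) = 5, a(2) = 12, a(3) = 8, a(4) = 1, a(5) = 5.
The sequence repeats with period 4.
So a(82) = a(1 + ((82-1) mod 4)) = a(2) = 12.

12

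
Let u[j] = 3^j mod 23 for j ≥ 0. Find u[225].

u[0] = 1,  u[1] = 3,  u[2] = 9,  u[3] = 4,  u[4] = 12,  u[5] = 13,  u[6] = 16,  u[7] = 2,  u[8] = 6,  u[9] = 18,  u[10] = 8,  u[11] = 1.
Since u[11] = u[0] = 1, the sequence is periodic with period 11.
So u[225] = u[0 + ((225-0) mod 11)] = u[5] = 13.

13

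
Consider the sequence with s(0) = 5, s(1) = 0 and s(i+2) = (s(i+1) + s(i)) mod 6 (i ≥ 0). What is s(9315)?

5

Computing terms: s(0) = 5,  s(1) = 0,  s(2) = 5,  s(3) = 5,  s(4) = 4,  s(5) = 3,  s(6) = 1,  s(7) = 4,  s(8) = 5,  s(9) = 3,  s(10) = 2,  s(11) = 5,  s(12) = 1,  s(13) = 0,  s(14) = 1,  s(15) = 1,  s(16) = 2,  s(17) = 3,  s(18) = 5,  s(19) = 2,  s(20) = 1,  s(21) = 3,  s(22) = 4,  s(23) = 1,  s(24) = 5,  s(25) = 0.
The sequence repeats with period 24.
So s(9315) = s(0 + ((9315-0) mod 24)) = s(3) = 5.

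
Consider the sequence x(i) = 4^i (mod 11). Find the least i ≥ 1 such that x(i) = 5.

x(0) = 1; x(1) = 4; x(2) = 5; x(3) = 9; x(4) = 3; x(5) = 1.
Since x(5) = x(0) = 1, the sequence is periodic with period 5.
The value 5 first appears (with i ≥ 1) at x(2).

2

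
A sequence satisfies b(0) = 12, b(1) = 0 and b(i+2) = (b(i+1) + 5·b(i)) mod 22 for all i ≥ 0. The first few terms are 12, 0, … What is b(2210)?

12

We have b(0) = 12,  b(1) = 0,  b(2) = 16,  b(3) = 16,  b(4) = 8,  b(5) = 0,  b(6) = 18,  b(7) = 18,  b(8) = 20,  b(9) = 0,  b(10) = 12,  b(11) = 12,  b(12) = 6,  b(13) = 0,  b(14) = 8,  b(15) = 8,  b(16) = 4,  b(17) = 0,  b(18) = 20,  b(19) = 20,  b(20) = 10,  b(21) = 0,  b(22) = 6,  b(23) = 6,  b(24) = 14,  b(25) = 0,  b(26) = 4,  b(27) = 4,  b(28) = 2,  b(29) = 0,  b(30) = 10,  b(31) = 10,  b(32) = 16,  b(33) = 0,  b(34) = 14,  b(35) = 14,  b(36) = 18,  b(37) = 0,  b(38) = 2,  b(39) = 2,  b(40) = 12,  b(41) = 0.
Since (b(40), b(41)) = (b(0), b(1)) = (12, 0) (two consecutive terms determine the rest), the sequence is periodic with period 40.
So b(2210) = b(0 + ((2210-0) mod 40)) = b(10) = 12.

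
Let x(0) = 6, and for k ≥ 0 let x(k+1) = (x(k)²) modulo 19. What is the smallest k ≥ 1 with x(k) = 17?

1

Listing terms: x(0) = 6; x(1) = 17; x(2) = 4; x(3) = 16; x(4) = 9; x(5) = 5; x(6) = 6.
The sequence repeats with period 6.
The value 17 first appears (with k ≥ 1) at x(1).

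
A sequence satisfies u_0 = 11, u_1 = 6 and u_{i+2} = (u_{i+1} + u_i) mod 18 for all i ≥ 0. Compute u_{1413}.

u_0 = 11; u_1 = 6; u_2 = 17; u_3 = 5; u_4 = 4; u_5 = 9; u_6 = 13; u_7 = 4; u_8 = 17; u_9 = 3; u_{10} = 2; u_{11} = 5; u_{12} = 7; u_{13} = 12; u_{14} = 1; u_{15} = 13; u_{16} = 14; u_{17} = 9; u_{18} = 5; u_{19} = 14; u_{20} = 1; u_{21} = 15; u_{22} = 16; u_{23} = 13; u_{24} = 11; u_{25} = 6.
The sequence repeats with period 24.
So u_{1413} = u_{0 + ((1413-0) mod 24)} = u_{21} = 15.

15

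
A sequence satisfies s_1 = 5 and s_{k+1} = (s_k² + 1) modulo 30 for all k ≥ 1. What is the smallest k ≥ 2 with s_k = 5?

We have s_1 = 5; s_2 = 26; s_3 = 17; s_4 = 20; s_5 = 11; s_6 = 2; s_7 = 5.
Since s_7 = s_1 = 5, the sequence is periodic with period 6.
The value 5 next appears (with k ≥ 2) at s_7.

7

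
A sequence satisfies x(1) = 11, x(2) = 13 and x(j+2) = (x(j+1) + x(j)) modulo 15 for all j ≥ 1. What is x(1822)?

We have x(1) = 11,  x(2) = 13,  x(3) = 9,  x(4) = 7,  x(5) = 1,  x(6) = 8,  x(7) = 9,  x(8) = 2,  x(9) = 11,  x(10) = 13.
The sequence repeats with period 8.
(1822 - 1) mod 8 = 5, so x(1822) = x(6) = 8.

8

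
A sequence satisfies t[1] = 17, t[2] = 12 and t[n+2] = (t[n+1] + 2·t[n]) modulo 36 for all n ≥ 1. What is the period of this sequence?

18

t[1] = 17; t[2] = 12; t[3] = 10; t[4] = 34; t[5] = 18; t[6] = 14; t[7] = 14; t[8] = 6; t[9] = 34; t[10] = 10; t[11] = 6; t[12] = 26; t[13] = 2; t[14] = 18; t[15] = 22; t[16] = 22; t[17] = 30; t[18] = 2; t[19] = 26; t[20] = 30; t[21] = 10; t[22] = 34.
Since (t[21], t[22]) = (t[3], t[4]) = (10, 34) (two consecutive terms determine the rest), the sequence is eventually periodic: after a pre-period of length 2 it cycles with period 18.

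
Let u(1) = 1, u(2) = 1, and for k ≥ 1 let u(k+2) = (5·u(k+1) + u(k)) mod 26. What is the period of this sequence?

Listing terms: u(1) = 1,  u(2) = 1,  u(3) = 6,  u(4) = 5,  u(5) = 5,  u(6) = 4,  u(7) = 25,  u(8) = 25,  u(9) = 20,  u(10) = 21,  u(11) = 21,  u(12) = 22,  u(13) = 1,  u(14) = 1.
The sequence repeats with period 12.

12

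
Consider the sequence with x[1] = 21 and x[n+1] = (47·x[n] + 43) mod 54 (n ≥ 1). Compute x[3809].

27

We have x[1] = 21; x[2] = 4; x[3] = 15; x[4] = 46; x[5] = 45; x[6] = 52; x[7] = 3; x[8] = 22; x[9] = 51; x[10] = 10; x[11] = 27; x[12] = 16; x[13] = 39; x[14] = 40; x[15] = 33; x[16] = 28; x[17] = 9; x[18] = 34; x[19] = 21.
Since x[19] = x[1] = 21, the sequence is periodic with period 18.
So x[3809] = x[1 + ((3809-1) mod 18)] = x[11] = 27.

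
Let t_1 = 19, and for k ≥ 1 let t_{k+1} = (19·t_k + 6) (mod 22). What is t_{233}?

t_1 = 19; t_2 = 15; t_3 = 5; t_4 = 13; t_5 = 11; t_6 = 17; t_7 = 21; t_8 = 9; t_9 = 1; t_{10} = 3; t_{11} = 19.
The sequence repeats with period 10.
(233 - 1) mod 10 = 2, so t_{233} = t_3 = 5.

5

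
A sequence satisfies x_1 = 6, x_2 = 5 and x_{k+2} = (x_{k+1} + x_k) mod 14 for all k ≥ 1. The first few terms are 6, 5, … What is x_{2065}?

6

We have x_1 = 6,  x_2 = 5,  x_3 = 11,  x_4 = 2,  x_5 = 13,  x_6 = 1,  x_7 = 0,  x_8 = 1,  x_9 = 1,  x_{10} = 2,  x_{11} = 3,  x_{12} = 5,  x_{13} = 8,  x_{14} = 13,  x_{15} = 7,  x_{16} = 6,  x_{17} = 13,  x_{18} = 5,  x_{19} = 4,  x_{20} = 9,  x_{21} = 13,  x_{22} = 8,  x_{23} = 7,  x_{24} = 1,  x_{25} = 8,  x_{26} = 9,  x_{27} = 3,  x_{28} = 12,  x_{29} = 1,  x_{30} = 13,  x_{31} = 0,  x_{32} = 13,  x_{33} = 13,  x_{34} = 12,  x_{35} = 11,  x_{36} = 9,  x_{37} = 6,  x_{38} = 1,  x_{39} = 7,  x_{40} = 8,  x_{41} = 1,  x_{42} = 9,  x_{43} = 10,  x_{44} = 5,  x_{45} = 1,  x_{46} = 6,  x_{47} = 7,  x_{48} = 13,  x_{49} = 6,  x_{50} = 5.
Since (x_{49}, x_{50}) = (x_1, x_2) = (6, 5) (two consecutive terms determine the rest), the sequence is periodic with period 48.
So x_{2065} = x_{1 + ((2065-1) mod 48)} = x_1 = 6.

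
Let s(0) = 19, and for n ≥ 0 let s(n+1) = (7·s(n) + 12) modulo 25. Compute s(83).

s(0) = 19,  s(1) = 20,  s(2) = 2,  s(3) = 1,  s(4) = 19.
The sequence repeats with period 4.
So s(83) = s(0 + ((83-0) mod 4)) = s(3) = 1.

1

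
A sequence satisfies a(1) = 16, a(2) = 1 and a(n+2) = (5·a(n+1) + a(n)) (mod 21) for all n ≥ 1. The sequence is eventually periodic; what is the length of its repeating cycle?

24

Computing terms: a(1) = 16, a(2) = 1, a(3) = 0, a(4) = 1, a(5) = 5, a(6) = 5, a(7) = 9, a(8) = 8, a(9) = 7, a(10) = 1, a(11) = 12, a(12) = 19, a(13) = 2, a(14) = 8, a(15) = 0, a(16) = 8, a(17) = 19, a(18) = 19, a(19) = 9, a(20) = 1, a(21) = 14, a(22) = 8, a(23) = 12, a(24) = 5, a(25) = 16, a(26) = 1.
The sequence repeats with period 24.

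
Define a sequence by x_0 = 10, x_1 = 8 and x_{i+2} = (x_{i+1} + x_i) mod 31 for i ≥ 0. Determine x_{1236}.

21

x_0 = 10, x_1 = 8, x_2 = 18, x_3 = 26, x_4 = 13, x_5 = 8, x_6 = 21, x_7 = 29, x_8 = 19, x_9 = 17, x_{10} = 5, x_{11} = 22, x_{12} = 27, x_{13} = 18, x_{14} = 14, x_{15} = 1, x_{16} = 15, x_{17} = 16, x_{18} = 0, x_{19} = 16, x_{20} = 16, x_{21} = 1, x_{22} = 17, x_{23} = 18, x_{24} = 4, x_{25} = 22, x_{26} = 26, x_{27} = 17, x_{28} = 12, x_{29} = 29, x_{30} = 10, x_{31} = 8.
The sequence repeats with period 30.
(1236 - 0) mod 30 = 6, so x_{1236} = x_6 = 21.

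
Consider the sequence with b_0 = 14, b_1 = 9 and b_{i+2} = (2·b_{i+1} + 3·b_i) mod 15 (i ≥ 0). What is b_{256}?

9

b_0 = 14, b_1 = 9, b_2 = 0, b_3 = 12, b_4 = 9, b_5 = 9, b_6 = 0.
Since (b_5, b_6) = (b_1, b_2) = (9, 0) (two consecutive terms determine the rest), the sequence is eventually periodic: after a pre-period of length 1 it cycles with period 4.
For i ≥ 1, b_i depends only on (i - 1) mod 4. (256 - 1) mod 4 = 3, so b_{256} = b_4 = 9.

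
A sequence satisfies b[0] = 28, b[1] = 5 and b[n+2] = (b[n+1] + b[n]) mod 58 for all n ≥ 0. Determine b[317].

33

Computing terms: b[0] = 28, b[1] = 5, b[2] = 33, b[3] = 38, b[4] = 13, b[5] = 51, b[6] = 6, b[7] = 57, b[8] = 5, b[9] = 4, b[10] = 9, b[11] = 13, b[12] = 22, b[13] = 35, b[14] = 57, b[15] = 34, b[16] = 33, b[17] = 9, b[18] = 42, b[19] = 51, b[20] = 35, b[21] = 28, b[22] = 5.
Since (b[21], b[22]) = (b[0], b[1]) = (28, 5) (two consecutive terms determine the rest), the sequence is periodic with period 21.
(317 - 0) mod 21 = 2, so b[317] = b[2] = 33.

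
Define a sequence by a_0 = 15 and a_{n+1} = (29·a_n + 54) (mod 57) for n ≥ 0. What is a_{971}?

36

Listing terms: a_0 = 15,  a_1 = 33,  a_2 = 42,  a_3 = 18,  a_4 = 6,  a_5 = 0,  a_6 = 54,  a_7 = 24,  a_8 = 9,  a_9 = 30,  a_{10} = 12,  a_{11} = 3,  a_{12} = 27,  a_{13} = 39,  a_{14} = 45,  a_{15} = 48,  a_{16} = 21,  a_{17} = 36,  a_{18} = 15.
Since a_{18} = a_0 = 15, the sequence is periodic with period 18.
So a_{971} = a_{0 + ((971-0) mod 18)} = a_{17} = 36.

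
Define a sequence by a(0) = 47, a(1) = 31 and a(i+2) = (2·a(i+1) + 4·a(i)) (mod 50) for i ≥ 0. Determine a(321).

36

Listing terms: a(0) = 47; a(1) = 31; a(2) = 0; a(3) = 24; a(4) = 48; a(5) = 42; a(6) = 26; a(7) = 20; a(8) = 44; a(9) = 18; a(10) = 12; a(11) = 46; a(12) = 40; a(13) = 14; a(14) = 38; a(15) = 32; a(16) = 16; a(17) = 10; a(18) = 34; a(19) = 8; a(20) = 2; a(21) = 36; a(22) = 30; a(23) = 4; a(24) = 28; a(25) = 22; a(26) = 6; a(27) = 0; a(28) = 24.
Since (a(27), a(28)) = (a(2), a(3)) = (0, 24) (two consecutive terms determine the rest), the sequence is eventually periodic: after a pre-period of length 2 it cycles with period 25.
For i ≥ 2, a(i) depends only on (i - 2) mod 25. (321 - 2) mod 25 = 19, so a(321) = a(21) = 36.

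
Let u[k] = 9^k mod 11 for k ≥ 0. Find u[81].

9

We have u[0] = 1; u[1] = 9; u[2] = 4; u[3] = 3; u[4] = 5; u[5] = 1.
The sequence repeats with period 5.
(81 - 0) mod 5 = 1, so u[81] = u[1] = 9.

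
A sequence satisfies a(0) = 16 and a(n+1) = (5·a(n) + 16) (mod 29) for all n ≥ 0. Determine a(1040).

26

Listing terms: a(0) = 16, a(1) = 9, a(2) = 3, a(3) = 2, a(4) = 26, a(5) = 1, a(6) = 21, a(7) = 5, a(8) = 12, a(9) = 18, a(10) = 19, a(11) = 24, a(12) = 20, a(13) = 0, a(14) = 16.
The sequence repeats with period 14.
So a(1040) = a(0 + ((1040-0) mod 14)) = a(4) = 26.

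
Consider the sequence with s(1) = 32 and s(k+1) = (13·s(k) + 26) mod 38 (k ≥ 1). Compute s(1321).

Listing terms: s(1) = 32; s(2) = 24; s(3) = 34; s(4) = 12; s(5) = 30; s(6) = 36; s(7) = 0; s(8) = 26; s(9) = 22; s(10) = 8; s(11) = 16; s(12) = 6; s(13) = 28; s(14) = 10; s(15) = 4; s(16) = 2; s(17) = 14; s(18) = 18; s(19) = 32.
Since s(19) = s(1) = 32, the sequence is periodic with period 18.
(1321 - 1) mod 18 = 6, so s(1321) = s(7) = 0.

0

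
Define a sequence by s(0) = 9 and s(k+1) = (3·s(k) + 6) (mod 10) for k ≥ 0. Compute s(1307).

s(0) = 9; s(1) = 3; s(2) = 5; s(3) = 1; s(4) = 9.
Since s(4) = s(0) = 9, the sequence is periodic with period 4.
(1307 - 0) mod 4 = 3, so s(1307) = s(3) = 1.

1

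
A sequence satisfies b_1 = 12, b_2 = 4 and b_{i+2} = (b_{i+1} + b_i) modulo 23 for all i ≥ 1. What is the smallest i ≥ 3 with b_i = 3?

15

Computing terms: b_1 = 12, b_2 = 4, b_3 = 16, b_4 = 20, b_5 = 13, b_6 = 10, b_7 = 0, b_8 = 10, b_9 = 10, b_{10} = 20, b_{11} = 7, b_{12} = 4, b_{13} = 11, b_{14} = 15, b_{15} = 3, b_{16} = 18, b_{17} = 21, b_{18} = 16, b_{19} = 14, b_{20} = 7, b_{21} = 21, b_{22} = 5, b_{23} = 3, b_{24} = 8, b_{25} = 11, b_{26} = 19, b_{27} = 7, b_{28} = 3, b_{29} = 10, b_{30} = 13, b_{31} = 0, b_{32} = 13, b_{33} = 13, b_{34} = 3, b_{35} = 16, b_{36} = 19, b_{37} = 12, b_{38} = 8, b_{39} = 20, b_{40} = 5, b_{41} = 2, b_{42} = 7, b_{43} = 9, b_{44} = 16, b_{45} = 2, b_{46} = 18, b_{47} = 20, b_{48} = 15, b_{49} = 12, b_{50} = 4.
Since (b_{49}, b_{50}) = (b_1, b_2) = (12, 4) (two consecutive terms determine the rest), the sequence is periodic with period 48.
The value 3 first appears (with i ≥ 3) at b_{15}.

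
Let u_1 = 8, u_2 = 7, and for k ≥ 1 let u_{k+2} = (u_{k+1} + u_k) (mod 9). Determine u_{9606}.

u_1 = 8, u_2 = 7, u_3 = 6, u_4 = 4, u_5 = 1, u_6 = 5, u_7 = 6, u_8 = 2, u_9 = 8, u_{10} = 1, u_{11} = 0, u_{12} = 1, u_{13} = 1, u_{14} = 2, u_{15} = 3, u_{16} = 5, u_{17} = 8, u_{18} = 4, u_{19} = 3, u_{20} = 7, u_{21} = 1, u_{22} = 8, u_{23} = 0, u_{24} = 8, u_{25} = 8, u_{26} = 7.
Since (u_{25}, u_{26}) = (u_1, u_2) = (8, 7) (two consecutive terms determine the rest), the sequence is periodic with period 24.
(9606 - 1) mod 24 = 5, so u_{9606} = u_6 = 5.

5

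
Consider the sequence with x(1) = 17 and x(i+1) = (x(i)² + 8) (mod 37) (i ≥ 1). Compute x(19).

15

Listing terms: x(1) = 17, x(2) = 1, x(3) = 9, x(4) = 15, x(5) = 11, x(6) = 18, x(7) = 36, x(8) = 9.
Since x(8) = x(3) = 9, the sequence is eventually periodic: after a pre-period of length 2 it cycles with period 5.
For i ≥ 3, x(i) depends only on (i - 3) mod 5. (19 - 3) mod 5 = 1, so x(19) = x(4) = 15.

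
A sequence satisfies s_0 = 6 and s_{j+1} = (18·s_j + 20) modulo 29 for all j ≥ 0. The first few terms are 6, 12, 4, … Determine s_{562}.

4

We have s_0 = 6, s_1 = 12, s_2 = 4, s_3 = 5, s_4 = 23, s_5 = 28, s_6 = 2, s_7 = 27, s_8 = 13, s_9 = 22, s_{10} = 10, s_{11} = 26, s_{12} = 24, s_{13} = 17, s_{14} = 7, s_{15} = 1, s_{16} = 9, s_{17} = 8, s_{18} = 19, s_{19} = 14, s_{20} = 11, s_{21} = 15, s_{22} = 0, s_{23} = 20, s_{24} = 3, s_{25} = 16, s_{26} = 18, s_{27} = 25, s_{28} = 6.
The sequence repeats with period 28.
So s_{562} = s_{0 + ((562-0) mod 28)} = s_2 = 4.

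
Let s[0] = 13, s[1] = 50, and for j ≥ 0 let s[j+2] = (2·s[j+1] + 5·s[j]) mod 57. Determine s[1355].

Computing terms: s[0] = 13; s[1] = 50; s[2] = 51; s[3] = 10; s[4] = 47; s[5] = 30; s[6] = 10; s[7] = 56; s[8] = 48; s[9] = 34; s[10] = 23; s[11] = 45; s[12] = 34; s[13] = 8; s[14] = 15; s[15] = 13; s[16] = 44; s[17] = 39; s[18] = 13; s[19] = 50.
Since (s[18], s[19]) = (s[0], s[1]) = (13, 50) (two consecutive terms determine the rest), the sequence is periodic with period 18.
So s[1355] = s[0 + ((1355-0) mod 18)] = s[5] = 30.

30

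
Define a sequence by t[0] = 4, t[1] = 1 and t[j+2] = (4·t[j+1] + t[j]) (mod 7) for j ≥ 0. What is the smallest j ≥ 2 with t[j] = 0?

Computing terms: t[0] = 4, t[1] = 1, t[2] = 1, t[3] = 5, t[4] = 0, t[5] = 5, t[6] = 6, t[7] = 1, t[8] = 3, t[9] = 6, t[10] = 6, t[11] = 2, t[12] = 0, t[13] = 2, t[14] = 1, t[15] = 6, t[16] = 4, t[17] = 1.
Since (t[16], t[17]) = (t[0], t[1]) = (4, 1) (two consecutive terms determine the rest), the sequence is periodic with period 16.
The value 0 first appears (with j ≥ 2) at t[4].

4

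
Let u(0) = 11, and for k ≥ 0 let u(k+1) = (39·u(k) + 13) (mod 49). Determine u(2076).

39

u(0) = 11,  u(1) = 1,  u(2) = 3,  u(3) = 32,  u(4) = 36,  u(5) = 45,  u(6) = 4,  u(7) = 22,  u(8) = 38,  u(9) = 25,  u(10) = 8,  u(11) = 31,  u(12) = 46,  u(13) = 43,  u(14) = 24,  u(15) = 18,  u(16) = 29,  u(17) = 17,  u(18) = 39,  u(19) = 15,  u(20) = 10,  u(21) = 11.
Since u(21) = u(0) = 11, the sequence is periodic with period 21.
(2076 - 0) mod 21 = 18, so u(2076) = u(18) = 39.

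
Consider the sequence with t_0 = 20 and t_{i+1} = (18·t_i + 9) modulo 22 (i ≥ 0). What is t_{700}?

Listing terms: t_0 = 20; t_1 = 17; t_2 = 7; t_3 = 3; t_4 = 19; t_5 = 21; t_6 = 13; t_7 = 1; t_8 = 5; t_9 = 11; t_{10} = 9; t_{11} = 17.
Since t_{11} = t_1 = 17, the sequence is eventually periodic: after a pre-period of length 1 it cycles with period 10.
For i ≥ 1, t_i depends only on (i - 1) mod 10. (700 - 1) mod 10 = 9, so t_{700} = t_{10} = 9.

9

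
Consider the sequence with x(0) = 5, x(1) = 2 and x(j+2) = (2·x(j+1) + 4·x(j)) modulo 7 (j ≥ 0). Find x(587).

0

Listing terms: x(0) = 5, x(1) = 2, x(2) = 3, x(3) = 0, x(4) = 5, x(5) = 3, x(6) = 5, x(7) = 1, x(8) = 1, x(9) = 6, x(10) = 2, x(11) = 0, x(12) = 1, x(13) = 2, x(14) = 1, x(15) = 3, x(16) = 3, x(17) = 4, x(18) = 6, x(19) = 0, x(20) = 3, x(21) = 6, x(22) = 3, x(23) = 2, x(24) = 2, x(25) = 5, x(26) = 4, x(27) = 0, x(28) = 2, x(29) = 4, x(30) = 2, x(31) = 6, x(32) = 6, x(33) = 1, x(34) = 5, x(35) = 0, x(36) = 6, x(37) = 5, x(38) = 6, x(39) = 4, x(40) = 4, x(41) = 3, x(42) = 1, x(43) = 0, x(44) = 4, x(45) = 1, x(46) = 4, x(47) = 5, x(48) = 5, x(49) = 2.
The sequence repeats with period 48.
So x(587) = x(0 + ((587-0) mod 48)) = x(11) = 0.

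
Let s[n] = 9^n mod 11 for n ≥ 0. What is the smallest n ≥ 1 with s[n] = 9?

1

Computing terms: s[0] = 1,  s[1] = 9,  s[2] = 4,  s[3] = 3,  s[4] = 5,  s[5] = 1.
Since s[5] = s[0] = 1, the sequence is periodic with period 5.
The value 9 first appears (with n ≥ 1) at s[1].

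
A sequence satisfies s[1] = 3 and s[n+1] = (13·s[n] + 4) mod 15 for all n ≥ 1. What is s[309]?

8

s[1] = 3,  s[2] = 13,  s[3] = 8,  s[4] = 3.
Since s[4] = s[1] = 3, the sequence is periodic with period 3.
(309 - 1) mod 3 = 2, so s[309] = s[3] = 8.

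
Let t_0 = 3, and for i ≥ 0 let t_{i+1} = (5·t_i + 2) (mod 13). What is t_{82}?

Computing terms: t_0 = 3; t_1 = 4; t_2 = 9; t_3 = 8; t_4 = 3.
The sequence repeats with period 4.
(82 - 0) mod 4 = 2, so t_{82} = t_2 = 9.

9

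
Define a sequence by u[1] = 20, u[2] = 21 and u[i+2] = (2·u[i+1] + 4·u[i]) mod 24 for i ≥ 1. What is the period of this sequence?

8

u[1] = 20, u[2] = 21, u[3] = 2, u[4] = 16, u[5] = 16, u[6] = 0, u[7] = 16, u[8] = 8, u[9] = 8, u[10] = 0, u[11] = 8, u[12] = 16, u[13] = 16.
Since (u[12], u[13]) = (u[4], u[5]) = (16, 16) (two consecutive terms determine the rest), the sequence is eventually periodic: after a pre-period of length 3 it cycles with period 8.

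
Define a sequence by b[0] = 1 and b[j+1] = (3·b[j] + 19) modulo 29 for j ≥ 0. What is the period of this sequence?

28

Computing terms: b[0] = 1,  b[1] = 22,  b[2] = 27,  b[3] = 13,  b[4] = 0,  b[5] = 19,  b[6] = 18,  b[7] = 15,  b[8] = 6,  b[9] = 8,  b[10] = 14,  b[11] = 3,  b[12] = 28,  b[13] = 16,  b[14] = 9,  b[15] = 17,  b[16] = 12,  b[17] = 26,  b[18] = 10,  b[19] = 20,  b[20] = 21,  b[21] = 24,  b[22] = 4,  b[23] = 2,  b[24] = 25,  b[25] = 7,  b[26] = 11,  b[27] = 23,  b[28] = 1.
Since b[28] = b[0] = 1, the sequence is periodic with period 28.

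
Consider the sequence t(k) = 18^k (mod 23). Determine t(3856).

t(1) = 18,  t(2) = 2,  t(3) = 13,  t(4) = 4,  t(5) = 3,  t(6) = 8,  t(7) = 6,  t(8) = 16,  t(9) = 12,  t(10) = 9,  t(11) = 1,  t(12) = 18.
Since t(12) = t(1) = 18, the sequence is periodic with period 11.
So t(3856) = t(1 + ((3856-1) mod 11)) = t(6) = 8.

8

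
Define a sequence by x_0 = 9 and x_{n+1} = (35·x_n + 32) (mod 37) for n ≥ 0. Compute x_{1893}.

x_0 = 9; x_1 = 14; x_2 = 4; x_3 = 24; x_4 = 21; x_5 = 27; x_6 = 15; x_7 = 2; x_8 = 28; x_9 = 13; x_{10} = 6; x_{11} = 20; x_{12} = 29; x_{13} = 11; x_{14} = 10; x_{15} = 12; x_{16} = 8; x_{17} = 16; x_{18} = 0; x_{19} = 32; x_{20} = 5; x_{21} = 22; x_{22} = 25; x_{23} = 19; x_{24} = 31; x_{25} = 7; x_{26} = 18; x_{27} = 33; x_{28} = 3; x_{29} = 26; x_{30} = 17; x_{31} = 35; x_{32} = 36; x_{33} = 34; x_{34} = 1; x_{35} = 30; x_{36} = 9.
The sequence repeats with period 36.
(1893 - 0) mod 36 = 21, so x_{1893} = x_{21} = 22.

22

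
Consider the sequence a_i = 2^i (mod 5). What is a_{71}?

3

Computing terms: a_1 = 2, a_2 = 4, a_3 = 3, a_4 = 1, a_5 = 2.
Since a_5 = a_1 = 2, the sequence is periodic with period 4.
(71 - 1) mod 4 = 2, so a_{71} = a_3 = 3.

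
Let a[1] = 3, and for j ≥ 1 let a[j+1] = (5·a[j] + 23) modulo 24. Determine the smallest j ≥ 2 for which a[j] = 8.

4

a[1] = 3,  a[2] = 14,  a[3] = 21,  a[4] = 8,  a[5] = 15,  a[6] = 2,  a[7] = 9,  a[8] = 20,  a[9] = 3.
The sequence repeats with period 8.
The value 8 first appears (with j ≥ 2) at a[4].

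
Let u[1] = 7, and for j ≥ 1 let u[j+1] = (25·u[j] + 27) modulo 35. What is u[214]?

7

u[1] = 7, u[2] = 27, u[3] = 2, u[4] = 7.
The sequence repeats with period 3.
So u[214] = u[1 + ((214-1) mod 3)] = u[1] = 7.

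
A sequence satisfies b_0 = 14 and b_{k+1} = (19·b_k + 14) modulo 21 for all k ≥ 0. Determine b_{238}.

Listing terms: b_0 = 14, b_1 = 7, b_2 = 0, b_3 = 14.
Since b_3 = b_0 = 14, the sequence is periodic with period 3.
So b_{238} = b_{0 + ((238-0) mod 3)} = b_1 = 7.

7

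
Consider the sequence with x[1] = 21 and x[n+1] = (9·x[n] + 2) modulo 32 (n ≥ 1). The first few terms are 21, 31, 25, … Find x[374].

Listing terms: x[1] = 21,  x[2] = 31,  x[3] = 25,  x[4] = 3,  x[5] = 29,  x[6] = 7,  x[7] = 1,  x[8] = 11,  x[9] = 5,  x[10] = 15,  x[11] = 9,  x[12] = 19,  x[13] = 13,  x[14] = 23,  x[15] = 17,  x[16] = 27,  x[17] = 21.
Since x[17] = x[1] = 21, the sequence is periodic with period 16.
So x[374] = x[1 + ((374-1) mod 16)] = x[6] = 7.

7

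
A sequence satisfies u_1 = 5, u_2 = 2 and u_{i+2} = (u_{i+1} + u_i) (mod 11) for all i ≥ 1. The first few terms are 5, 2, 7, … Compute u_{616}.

3

Computing terms: u_1 = 5; u_2 = 2; u_3 = 7; u_4 = 9; u_5 = 5; u_6 = 3; u_7 = 8; u_8 = 0; u_9 = 8; u_{10} = 8; u_{11} = 5; u_{12} = 2.
The sequence repeats with period 10.
(616 - 1) mod 10 = 5, so u_{616} = u_6 = 3.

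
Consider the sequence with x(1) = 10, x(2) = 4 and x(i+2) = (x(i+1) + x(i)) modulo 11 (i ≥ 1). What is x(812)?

4

Listing terms: x(1) = 10, x(2) = 4, x(3) = 3, x(4) = 7, x(5) = 10, x(6) = 6, x(7) = 5, x(8) = 0, x(9) = 5, x(10) = 5, x(11) = 10, x(12) = 4.
The sequence repeats with period 10.
So x(812) = x(1 + ((812-1) mod 10)) = x(2) = 4.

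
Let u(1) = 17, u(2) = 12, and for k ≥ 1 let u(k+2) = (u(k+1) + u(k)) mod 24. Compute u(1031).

22

Computing terms: u(1) = 17, u(2) = 12, u(3) = 5, u(4) = 17, u(5) = 22, u(6) = 15, u(7) = 13, u(8) = 4, u(9) = 17, u(10) = 21, u(11) = 14, u(12) = 11, u(13) = 1, u(14) = 12, u(15) = 13, u(16) = 1, u(17) = 14, u(18) = 15, u(19) = 5, u(20) = 20, u(21) = 1, u(22) = 21, u(23) = 22, u(24) = 19, u(25) = 17, u(26) = 12.
The sequence repeats with period 24.
(1031 - 1) mod 24 = 22, so u(1031) = u(23) = 22.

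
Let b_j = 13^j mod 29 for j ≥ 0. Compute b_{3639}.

Listing terms: b_0 = 1, b_1 = 13, b_2 = 24, b_3 = 22, b_4 = 25, b_5 = 6, b_6 = 20, b_7 = 28, b_8 = 16, b_9 = 5, b_{10} = 7, b_{11} = 4, b_{12} = 23, b_{13} = 9, b_{14} = 1.
The sequence repeats with period 14.
(3639 - 0) mod 14 = 13, so b_{3639} = b_{13} = 9.

9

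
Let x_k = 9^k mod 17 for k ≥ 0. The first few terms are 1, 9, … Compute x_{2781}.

8

We have x_0 = 1; x_1 = 9; x_2 = 13; x_3 = 15; x_4 = 16; x_5 = 8; x_6 = 4; x_7 = 2; x_8 = 1.
The sequence repeats with period 8.
So x_{2781} = x_{0 + ((2781-0) mod 8)} = x_5 = 8.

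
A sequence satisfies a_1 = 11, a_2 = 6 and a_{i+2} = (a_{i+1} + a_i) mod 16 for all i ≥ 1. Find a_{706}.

Listing terms: a_1 = 11,  a_2 = 6,  a_3 = 1,  a_4 = 7,  a_5 = 8,  a_6 = 15,  a_7 = 7,  a_8 = 6,  a_9 = 13,  a_{10} = 3,  a_{11} = 0,  a_{12} = 3,  a_{13} = 3,  a_{14} = 6,  a_{15} = 9,  a_{16} = 15,  a_{17} = 8,  a_{18} = 7,  a_{19} = 15,  a_{20} = 6,  a_{21} = 5,  a_{22} = 11,  a_{23} = 0,  a_{24} = 11,  a_{25} = 11,  a_{26} = 6.
The sequence repeats with period 24.
(706 - 1) mod 24 = 9, so a_{706} = a_{10} = 3.

3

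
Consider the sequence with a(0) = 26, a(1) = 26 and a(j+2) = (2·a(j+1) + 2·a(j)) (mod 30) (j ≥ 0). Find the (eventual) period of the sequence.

a(0) = 26,  a(1) = 26,  a(2) = 14,  a(3) = 20,  a(4) = 8,  a(5) = 26,  a(6) = 8,  a(7) = 8,  a(8) = 2,  a(9) = 20,  a(10) = 14,  a(11) = 8,  a(12) = 14,  a(13) = 14,  a(14) = 26,  a(15) = 20,  a(16) = 2,  a(17) = 14,  a(18) = 2,  a(19) = 2,  a(20) = 8,  a(21) = 20,  a(22) = 26,  a(23) = 2,  a(24) = 26,  a(25) = 26.
The sequence repeats with period 24.

24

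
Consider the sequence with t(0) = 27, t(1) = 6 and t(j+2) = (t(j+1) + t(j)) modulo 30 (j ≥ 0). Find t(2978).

3

We have t(0) = 27; t(1) = 6; t(2) = 3; t(3) = 9; t(4) = 12; t(5) = 21; t(6) = 3; t(7) = 24; t(8) = 27; t(9) = 21; t(10) = 18; t(11) = 9; t(12) = 27; t(13) = 6.
The sequence repeats with period 12.
So t(2978) = t(0 + ((2978-0) mod 12)) = t(2) = 3.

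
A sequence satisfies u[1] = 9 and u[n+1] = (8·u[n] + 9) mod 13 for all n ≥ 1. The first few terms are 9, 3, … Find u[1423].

7

u[1] = 9; u[2] = 3; u[3] = 7; u[4] = 0; u[5] = 9.
Since u[5] = u[1] = 9, the sequence is periodic with period 4.
So u[1423] = u[1 + ((1423-1) mod 4)] = u[3] = 7.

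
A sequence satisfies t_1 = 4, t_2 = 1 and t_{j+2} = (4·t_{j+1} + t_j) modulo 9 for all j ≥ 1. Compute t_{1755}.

t_1 = 4,  t_2 = 1,  t_3 = 8,  t_4 = 6,  t_5 = 5,  t_6 = 8,  t_7 = 1,  t_8 = 3,  t_9 = 4,  t_{10} = 1.
Since (t_9, t_{10}) = (t_1, t_2) = (4, 1) (two consecutive terms determine the rest), the sequence is periodic with period 8.
(1755 - 1) mod 8 = 2, so t_{1755} = t_3 = 8.

8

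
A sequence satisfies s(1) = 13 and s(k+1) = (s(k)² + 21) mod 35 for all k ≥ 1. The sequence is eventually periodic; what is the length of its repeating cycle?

Computing terms: s(1) = 13, s(2) = 15, s(3) = 1, s(4) = 22, s(5) = 15.
Since s(5) = s(2) = 15, the sequence is eventually periodic: after a pre-period of length 1 it cycles with period 3.

3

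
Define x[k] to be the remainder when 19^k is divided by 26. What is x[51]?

Computing terms: x[0] = 1,  x[1] = 19,  x[2] = 23,  x[3] = 21,  x[4] = 9,  x[5] = 15,  x[6] = 25,  x[7] = 7,  x[8] = 3,  x[9] = 5,  x[10] = 17,  x[11] = 11,  x[12] = 1.
The sequence repeats with period 12.
So x[51] = x[0 + ((51-0) mod 12)] = x[3] = 21.

21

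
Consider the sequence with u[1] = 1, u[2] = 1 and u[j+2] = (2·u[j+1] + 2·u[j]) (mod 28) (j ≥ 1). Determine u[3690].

24

Listing terms: u[1] = 1; u[2] = 1; u[3] = 4; u[4] = 10; u[5] = 0; u[6] = 20; u[7] = 12; u[8] = 8; u[9] = 12; u[10] = 12; u[11] = 20; u[12] = 8; u[13] = 0; u[14] = 16; u[15] = 4; u[16] = 12; u[17] = 4; u[18] = 4; u[19] = 16; u[20] = 12; u[21] = 0; u[22] = 24; u[23] = 20; u[24] = 4; u[25] = 20; u[26] = 20; u[27] = 24; u[28] = 4; u[29] = 0; u[30] = 8; u[31] = 16; u[32] = 20; u[33] = 16; u[34] = 16; u[35] = 8; u[36] = 20; u[37] = 0; u[38] = 12; u[39] = 24; u[40] = 16; u[41] = 24; u[42] = 24; u[43] = 12; u[44] = 16; u[45] = 0; u[46] = 4; u[47] = 8; u[48] = 24; u[49] = 8; u[50] = 8; u[51] = 4; u[52] = 24; u[53] = 0; u[54] = 20.
Since (u[53], u[54]) = (u[5], u[6]) = (0, 20) (two consecutive terms determine the rest), the sequence is eventually periodic: after a pre-period of length 4 it cycles with period 48.
For j ≥ 5, u[j] depends only on (j - 5) mod 48. (3690 - 5) mod 48 = 37, so u[3690] = u[42] = 24.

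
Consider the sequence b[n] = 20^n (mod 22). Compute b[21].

20

b[1] = 20, b[2] = 4, b[3] = 14, b[4] = 16, b[5] = 12, b[6] = 20.
The sequence repeats with period 5.
So b[21] = b[1 + ((21-1) mod 5)] = b[1] = 20.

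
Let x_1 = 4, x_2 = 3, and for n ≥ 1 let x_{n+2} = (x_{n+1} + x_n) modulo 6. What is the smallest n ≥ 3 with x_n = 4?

4

We have x_1 = 4, x_2 = 3, x_3 = 1, x_4 = 4, x_5 = 5, x_6 = 3, x_7 = 2, x_8 = 5, x_9 = 1, x_{10} = 0, x_{11} = 1, x_{12} = 1, x_{13} = 2, x_{14} = 3, x_{15} = 5, x_{16} = 2, x_{17} = 1, x_{18} = 3, x_{19} = 4, x_{20} = 1, x_{21} = 5, x_{22} = 0, x_{23} = 5, x_{24} = 5, x_{25} = 4, x_{26} = 3.
Since (x_{25}, x_{26}) = (x_1, x_2) = (4, 3) (two consecutive terms determine the rest), the sequence is periodic with period 24.
The value 4 first appears (with n ≥ 3) at x_4.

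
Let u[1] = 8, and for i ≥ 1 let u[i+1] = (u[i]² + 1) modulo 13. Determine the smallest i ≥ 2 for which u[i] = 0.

2

We have u[1] = 8; u[2] = 0; u[3] = 1; u[4] = 2; u[5] = 5; u[6] = 0.
Since u[6] = u[2] = 0, the sequence is eventually periodic: after a pre-period of length 1 it cycles with period 4.
The value 0 first appears (with i ≥ 2) at u[2].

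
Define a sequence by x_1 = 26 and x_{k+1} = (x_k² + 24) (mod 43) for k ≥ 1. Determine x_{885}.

Listing terms: x_1 = 26,  x_2 = 12,  x_3 = 39,  x_4 = 40,  x_5 = 33,  x_6 = 38,  x_7 = 6,  x_8 = 17,  x_9 = 12.
Since x_9 = x_2 = 12, the sequence is eventually periodic: after a pre-period of length 1 it cycles with period 7.
For k ≥ 2, x_k depends only on (k - 2) mod 7. (885 - 2) mod 7 = 1, so x_{885} = x_3 = 39.

39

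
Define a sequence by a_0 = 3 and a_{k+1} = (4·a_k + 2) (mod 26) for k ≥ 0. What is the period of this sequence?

6

Computing terms: a_0 = 3; a_1 = 14; a_2 = 6; a_3 = 0; a_4 = 2; a_5 = 10; a_6 = 16; a_7 = 14.
Since a_7 = a_1 = 14, the sequence is eventually periodic: after a pre-period of length 1 it cycles with period 6.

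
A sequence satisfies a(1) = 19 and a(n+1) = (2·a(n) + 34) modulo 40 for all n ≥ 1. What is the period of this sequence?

We have a(1) = 19,  a(2) = 32,  a(3) = 18,  a(4) = 30,  a(5) = 14,  a(6) = 22,  a(7) = 38,  a(8) = 30.
Since a(8) = a(4) = 30, the sequence is eventually periodic: after a pre-period of length 3 it cycles with period 4.

4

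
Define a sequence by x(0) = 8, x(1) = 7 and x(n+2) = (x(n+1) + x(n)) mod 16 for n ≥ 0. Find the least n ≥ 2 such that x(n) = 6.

3

We have x(0) = 8, x(1) = 7, x(2) = 15, x(3) = 6, x(4) = 5, x(5) = 11, x(6) = 0, x(7) = 11, x(8) = 11, x(9) = 6, x(10) = 1, x(11) = 7, x(12) = 8, x(13) = 15, x(14) = 7, x(15) = 6, x(16) = 13, x(17) = 3, x(18) = 0, x(19) = 3, x(20) = 3, x(21) = 6, x(22) = 9, x(23) = 15, x(24) = 8, x(25) = 7.
Since (x(24), x(25)) = (x(0), x(1)) = (8, 7) (two consecutive terms determine the rest), the sequence is periodic with period 24.
The value 6 first appears (with n ≥ 2) at x(3).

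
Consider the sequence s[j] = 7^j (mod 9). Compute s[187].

Listing terms: s[0] = 1, s[1] = 7, s[2] = 4, s[3] = 1.
Since s[3] = s[0] = 1, the sequence is periodic with period 3.
(187 - 0) mod 3 = 1, so s[187] = s[1] = 7.

7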